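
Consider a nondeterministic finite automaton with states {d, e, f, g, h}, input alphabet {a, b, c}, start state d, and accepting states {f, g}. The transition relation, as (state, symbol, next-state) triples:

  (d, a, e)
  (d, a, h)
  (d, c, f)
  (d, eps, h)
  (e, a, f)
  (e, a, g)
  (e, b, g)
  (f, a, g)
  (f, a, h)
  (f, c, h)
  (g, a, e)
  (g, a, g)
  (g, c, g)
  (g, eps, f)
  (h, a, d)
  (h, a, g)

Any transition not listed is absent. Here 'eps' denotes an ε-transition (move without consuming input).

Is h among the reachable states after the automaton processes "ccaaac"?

Yes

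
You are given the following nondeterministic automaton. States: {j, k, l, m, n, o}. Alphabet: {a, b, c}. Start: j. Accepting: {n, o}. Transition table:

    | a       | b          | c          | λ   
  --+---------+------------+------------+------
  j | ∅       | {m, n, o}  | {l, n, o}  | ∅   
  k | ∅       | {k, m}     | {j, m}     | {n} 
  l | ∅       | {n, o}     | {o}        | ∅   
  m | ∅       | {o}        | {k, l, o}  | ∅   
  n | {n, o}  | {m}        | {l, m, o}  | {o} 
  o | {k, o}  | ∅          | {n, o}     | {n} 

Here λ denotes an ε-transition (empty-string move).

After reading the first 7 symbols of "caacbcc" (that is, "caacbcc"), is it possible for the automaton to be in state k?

Start in {j}.
Read 'c': j→{l, n, o}; now {l, n, o}.
Read 'a': l→∅, n→{n, o}, o→{k, o}; now {k, n, o}.
Read 'a': k→∅, n→{n, o}, o→{k, o}; now {k, n, o}.
Read 'c': k→{j, m}, n→{l, m, o}, o→{n, o}; now {j, l, m, n, o}.
Read 'b': j→{m, n, o}, l→{n, o}, m→{o}, n→{m}, o→∅; now {m, n, o}.
Read 'c': m→{k, l, o}, n→{l, m, o}, o→{n, o}; now {k, l, m, n, o}.
Read 'c': k→{j, m}, l→{o}, m→{k, l, o}, n→{l, m, o}, o→{n, o}; now {j, k, l, m, n, o}.
State k is in {j, k, l, m, n, o}.

Yes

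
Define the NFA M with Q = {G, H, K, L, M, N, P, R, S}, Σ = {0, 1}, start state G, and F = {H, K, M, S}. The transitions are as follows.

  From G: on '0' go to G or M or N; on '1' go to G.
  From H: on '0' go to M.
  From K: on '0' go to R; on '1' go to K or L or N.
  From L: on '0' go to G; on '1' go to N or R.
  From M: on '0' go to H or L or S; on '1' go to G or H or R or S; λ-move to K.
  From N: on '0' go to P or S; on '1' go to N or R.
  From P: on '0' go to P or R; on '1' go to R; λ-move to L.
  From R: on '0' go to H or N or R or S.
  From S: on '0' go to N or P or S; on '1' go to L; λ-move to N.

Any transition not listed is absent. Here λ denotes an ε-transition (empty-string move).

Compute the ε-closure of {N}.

{N}

Begin with {N}.
No ε-moves leave this set, so the closure equals the set itself.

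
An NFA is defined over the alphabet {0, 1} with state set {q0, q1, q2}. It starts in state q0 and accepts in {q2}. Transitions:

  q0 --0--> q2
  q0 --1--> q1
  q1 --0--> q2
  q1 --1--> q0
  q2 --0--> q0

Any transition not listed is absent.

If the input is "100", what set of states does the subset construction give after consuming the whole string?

Start in {q0}.
Read '1': {q0} → {q1}.
Read '0': {q1} → {q2}.
Read '0': {q2} → {q0}.

{q0}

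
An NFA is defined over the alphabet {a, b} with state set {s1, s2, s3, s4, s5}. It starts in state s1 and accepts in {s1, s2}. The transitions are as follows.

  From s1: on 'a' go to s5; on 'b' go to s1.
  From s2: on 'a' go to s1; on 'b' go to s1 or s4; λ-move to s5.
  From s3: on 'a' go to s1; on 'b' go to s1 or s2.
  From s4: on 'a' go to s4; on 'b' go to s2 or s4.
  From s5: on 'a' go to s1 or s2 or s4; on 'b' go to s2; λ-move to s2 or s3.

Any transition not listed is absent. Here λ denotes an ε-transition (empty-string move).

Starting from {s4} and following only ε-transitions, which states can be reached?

Begin with {s4}.
No ε-moves leave this set, so the closure equals the set itself.

{s4}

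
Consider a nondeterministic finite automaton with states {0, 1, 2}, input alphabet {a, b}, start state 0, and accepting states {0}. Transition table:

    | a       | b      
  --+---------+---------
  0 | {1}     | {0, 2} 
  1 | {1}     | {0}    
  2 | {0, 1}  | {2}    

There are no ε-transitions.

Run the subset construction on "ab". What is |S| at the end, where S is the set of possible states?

1

Start in {0}.
Read 'a': {0} → {1}.
Read 'b': {1} → {0}.
That set has 1 state.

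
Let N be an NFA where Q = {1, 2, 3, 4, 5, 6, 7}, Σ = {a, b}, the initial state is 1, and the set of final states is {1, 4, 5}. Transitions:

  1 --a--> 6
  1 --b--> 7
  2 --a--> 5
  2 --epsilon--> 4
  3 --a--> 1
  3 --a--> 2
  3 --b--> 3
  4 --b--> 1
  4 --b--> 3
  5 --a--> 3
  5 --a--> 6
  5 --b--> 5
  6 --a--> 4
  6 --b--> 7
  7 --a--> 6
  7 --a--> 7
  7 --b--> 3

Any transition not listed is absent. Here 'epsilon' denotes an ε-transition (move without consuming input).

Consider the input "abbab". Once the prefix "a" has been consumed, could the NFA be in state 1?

Start in {1}.
Read 'a': {1} → {6}.
State 1 is not in {6}.

No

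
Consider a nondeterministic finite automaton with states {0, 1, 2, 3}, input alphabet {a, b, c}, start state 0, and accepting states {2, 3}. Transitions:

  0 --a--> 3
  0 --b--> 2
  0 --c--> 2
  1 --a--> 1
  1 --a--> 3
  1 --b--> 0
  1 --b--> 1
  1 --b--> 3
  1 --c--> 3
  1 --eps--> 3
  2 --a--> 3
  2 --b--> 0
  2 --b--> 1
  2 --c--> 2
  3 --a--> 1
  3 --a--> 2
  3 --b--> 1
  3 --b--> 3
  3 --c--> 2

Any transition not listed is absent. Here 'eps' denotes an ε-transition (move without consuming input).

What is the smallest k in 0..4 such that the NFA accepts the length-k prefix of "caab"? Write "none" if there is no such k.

1

Start in {0}.
Read 'c': 0→{2}; now {2}.
None of the earlier sets intersect F, but {2} does.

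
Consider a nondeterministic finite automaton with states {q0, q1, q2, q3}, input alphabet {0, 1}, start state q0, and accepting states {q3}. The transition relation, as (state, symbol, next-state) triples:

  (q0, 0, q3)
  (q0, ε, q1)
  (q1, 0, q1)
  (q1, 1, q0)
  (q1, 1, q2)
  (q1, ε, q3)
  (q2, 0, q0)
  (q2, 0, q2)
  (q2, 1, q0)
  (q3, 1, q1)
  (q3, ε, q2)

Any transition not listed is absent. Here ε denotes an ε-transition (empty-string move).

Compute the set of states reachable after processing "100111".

{q0, q1, q2, q3}

Start: ε-closure({q0}) = {q0, q1, q2, q3}.
Read '1': {q0, q1, q2, q3} → {q0, q1, q2, q3}.
Read '0': {q0, q1, q2, q3} → {q0, q1, q2, q3}.
Read '0': {q0, q1, q2, q3} → {q0, q1, q2, q3}.
Read '1': {q0, q1, q2, q3} → {q0, q1, q2, q3}.
Read '1': {q0, q1, q2, q3} → {q0, q1, q2, q3}.
Read '1': {q0, q1, q2, q3} → {q0, q1, q2, q3}.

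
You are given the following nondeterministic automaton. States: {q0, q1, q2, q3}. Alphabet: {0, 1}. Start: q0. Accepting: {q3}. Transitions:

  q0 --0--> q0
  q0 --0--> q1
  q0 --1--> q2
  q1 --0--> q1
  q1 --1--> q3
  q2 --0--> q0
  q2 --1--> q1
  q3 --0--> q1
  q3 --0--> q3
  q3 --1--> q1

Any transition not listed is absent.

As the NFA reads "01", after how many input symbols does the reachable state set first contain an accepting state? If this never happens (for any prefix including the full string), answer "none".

Start in {q0}.
Read '0': q0→{q0, q1}; now {q0, q1}.
Read '1': q0→{q2}, q1→{q3}; now {q2, q3}.
None of the earlier sets intersect F, but {q2, q3} does.

2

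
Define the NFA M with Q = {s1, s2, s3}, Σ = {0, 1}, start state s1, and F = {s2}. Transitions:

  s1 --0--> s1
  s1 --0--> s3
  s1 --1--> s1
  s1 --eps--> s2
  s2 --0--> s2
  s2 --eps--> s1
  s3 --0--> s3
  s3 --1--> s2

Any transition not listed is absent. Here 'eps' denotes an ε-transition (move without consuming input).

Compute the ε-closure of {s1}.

Begin with {s1}.
ε-move s1 → s2; add s2.

{s1, s2}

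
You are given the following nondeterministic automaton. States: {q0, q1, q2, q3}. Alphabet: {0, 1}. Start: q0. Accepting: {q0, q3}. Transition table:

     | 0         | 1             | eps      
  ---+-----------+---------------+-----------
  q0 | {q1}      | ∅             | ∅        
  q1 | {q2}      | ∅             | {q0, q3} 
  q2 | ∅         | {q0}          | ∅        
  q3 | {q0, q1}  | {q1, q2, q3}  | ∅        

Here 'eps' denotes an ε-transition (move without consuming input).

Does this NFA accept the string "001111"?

Yes

Start in {q0}.
Read '0': q0→{q1}; union {q1}; ε-closure = {q0, q1, q3}.
Read '0': q0→{q1}, q1→{q2}, q3→{q0, q1}; union {q0, q1, q2}; ε-closure = {q0, q1, q2, q3}.
Read '1': q0→∅, q1→∅, q2→{q0}, q3→{q1, q2, q3}; now {q0, q1, q2, q3}.
Read '1': q0→∅, q1→∅, q2→{q0}, q3→{q1, q2, q3}; now {q0, q1, q2, q3}.
Read '1': q0→∅, q1→∅, q2→{q0}, q3→{q1, q2, q3}; now {q0, q1, q2, q3}.
Read '1': q0→∅, q1→∅, q2→{q0}, q3→{q1, q2, q3}; now {q0, q1, q2, q3}.
The final set {q0, q1, q2, q3} contains the accepting states q0, q3.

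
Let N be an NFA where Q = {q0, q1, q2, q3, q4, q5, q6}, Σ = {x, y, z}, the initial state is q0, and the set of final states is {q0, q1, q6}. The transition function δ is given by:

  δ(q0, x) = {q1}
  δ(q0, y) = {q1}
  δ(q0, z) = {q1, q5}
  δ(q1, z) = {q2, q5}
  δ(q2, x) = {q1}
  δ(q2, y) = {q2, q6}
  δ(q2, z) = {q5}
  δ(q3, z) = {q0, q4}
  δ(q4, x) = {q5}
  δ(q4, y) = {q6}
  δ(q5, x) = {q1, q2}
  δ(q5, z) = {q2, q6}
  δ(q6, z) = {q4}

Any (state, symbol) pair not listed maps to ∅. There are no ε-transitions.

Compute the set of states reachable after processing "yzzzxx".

{q1, q2}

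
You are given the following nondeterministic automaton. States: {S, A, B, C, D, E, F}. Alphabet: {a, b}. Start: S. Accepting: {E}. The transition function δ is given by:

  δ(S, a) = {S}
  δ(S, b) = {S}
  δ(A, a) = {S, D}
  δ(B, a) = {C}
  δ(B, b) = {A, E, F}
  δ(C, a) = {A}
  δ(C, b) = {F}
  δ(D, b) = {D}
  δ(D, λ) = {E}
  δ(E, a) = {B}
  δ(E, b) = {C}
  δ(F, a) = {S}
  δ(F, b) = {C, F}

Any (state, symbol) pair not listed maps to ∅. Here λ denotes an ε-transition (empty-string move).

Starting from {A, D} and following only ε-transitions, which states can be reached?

Begin with {A, D}.
ε-move D → E; add E.

{A, D, E}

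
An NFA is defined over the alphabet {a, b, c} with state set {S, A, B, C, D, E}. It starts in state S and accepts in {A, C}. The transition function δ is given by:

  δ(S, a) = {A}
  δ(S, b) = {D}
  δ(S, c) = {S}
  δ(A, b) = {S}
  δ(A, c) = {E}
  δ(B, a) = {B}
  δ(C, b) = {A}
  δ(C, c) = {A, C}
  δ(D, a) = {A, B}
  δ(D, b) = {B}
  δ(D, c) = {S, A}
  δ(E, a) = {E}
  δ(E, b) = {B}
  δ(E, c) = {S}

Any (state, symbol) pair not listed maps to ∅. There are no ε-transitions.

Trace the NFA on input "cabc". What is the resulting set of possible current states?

Start in {S}.
Read 'c': S→{S}; now {S}.
Read 'a': S→{A}; now {A}.
Read 'b': A→{S}; now {S}.
Read 'c': S→{S}; now {S}.

{S}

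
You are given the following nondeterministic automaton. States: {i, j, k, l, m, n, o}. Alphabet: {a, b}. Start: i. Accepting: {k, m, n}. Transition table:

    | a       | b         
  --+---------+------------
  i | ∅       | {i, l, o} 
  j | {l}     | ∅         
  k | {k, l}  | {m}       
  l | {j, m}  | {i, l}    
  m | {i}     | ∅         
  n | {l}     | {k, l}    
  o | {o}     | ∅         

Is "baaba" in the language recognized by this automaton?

Start in {i}.
Read 'b': i→{i, l, o}; now {i, l, o}.
Read 'a': i→∅, l→{j, m}, o→{o}; now {j, m, o}.
Read 'a': j→{l}, m→{i}, o→{o}; now {i, l, o}.
Read 'b': i→{i, l, o}, l→{i, l}, o→∅; now {i, l, o}.
Read 'a': i→∅, l→{j, m}, o→{o}; now {j, m, o}.
The final set {j, m, o} contains the accepting state m.

Yes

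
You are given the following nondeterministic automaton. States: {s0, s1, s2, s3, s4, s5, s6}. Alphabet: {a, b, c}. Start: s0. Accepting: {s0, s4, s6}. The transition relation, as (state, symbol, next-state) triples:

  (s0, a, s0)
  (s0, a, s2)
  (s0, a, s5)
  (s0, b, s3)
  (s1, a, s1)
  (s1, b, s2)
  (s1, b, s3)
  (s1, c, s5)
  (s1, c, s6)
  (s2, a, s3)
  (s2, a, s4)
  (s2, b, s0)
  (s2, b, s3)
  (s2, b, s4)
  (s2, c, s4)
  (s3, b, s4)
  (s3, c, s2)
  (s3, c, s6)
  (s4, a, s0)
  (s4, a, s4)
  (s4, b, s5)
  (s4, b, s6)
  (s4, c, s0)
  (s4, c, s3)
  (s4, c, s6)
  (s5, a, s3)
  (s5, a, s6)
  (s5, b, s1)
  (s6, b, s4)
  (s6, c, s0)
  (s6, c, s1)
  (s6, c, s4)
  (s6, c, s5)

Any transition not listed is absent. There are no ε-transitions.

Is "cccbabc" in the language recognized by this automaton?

No

Start in {s0}.
Read 'c': s0→∅; now ∅.
The set is empty and remains empty for the remaining 6 symbols.
The final set ∅ contains no accepting state.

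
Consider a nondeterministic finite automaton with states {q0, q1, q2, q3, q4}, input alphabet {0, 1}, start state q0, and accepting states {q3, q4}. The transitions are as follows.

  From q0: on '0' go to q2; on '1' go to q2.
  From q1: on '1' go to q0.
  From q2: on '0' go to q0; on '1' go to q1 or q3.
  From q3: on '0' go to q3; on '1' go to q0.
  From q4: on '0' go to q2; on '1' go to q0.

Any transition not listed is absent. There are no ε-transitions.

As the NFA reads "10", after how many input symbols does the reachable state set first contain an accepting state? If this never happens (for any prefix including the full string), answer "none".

none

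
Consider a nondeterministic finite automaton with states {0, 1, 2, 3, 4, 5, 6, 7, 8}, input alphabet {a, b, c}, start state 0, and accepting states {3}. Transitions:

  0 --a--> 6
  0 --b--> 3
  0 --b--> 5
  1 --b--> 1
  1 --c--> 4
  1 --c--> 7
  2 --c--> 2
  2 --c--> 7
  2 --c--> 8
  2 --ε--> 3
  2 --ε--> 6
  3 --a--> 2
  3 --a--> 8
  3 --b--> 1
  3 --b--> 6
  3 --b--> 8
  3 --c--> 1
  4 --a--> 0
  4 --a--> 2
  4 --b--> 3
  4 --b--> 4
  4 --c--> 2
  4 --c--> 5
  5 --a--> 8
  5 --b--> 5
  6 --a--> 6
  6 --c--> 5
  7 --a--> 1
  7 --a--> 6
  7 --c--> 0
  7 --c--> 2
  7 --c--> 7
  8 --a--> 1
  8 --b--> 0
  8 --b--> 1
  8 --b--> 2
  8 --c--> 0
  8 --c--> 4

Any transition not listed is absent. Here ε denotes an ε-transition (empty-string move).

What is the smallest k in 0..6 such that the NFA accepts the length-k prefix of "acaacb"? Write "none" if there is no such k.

Start in {0}.
Read 'a': {0} → {6}.
Read 'c': {6} → {5}.
Read 'a': {5} → {8}.
Read 'a': {8} → {1}.
Read 'c': {1} → {4, 7}.
Read 'b': {4, 7} → {3, 4}.
None of the earlier sets intersect F, but {3, 4} does.

6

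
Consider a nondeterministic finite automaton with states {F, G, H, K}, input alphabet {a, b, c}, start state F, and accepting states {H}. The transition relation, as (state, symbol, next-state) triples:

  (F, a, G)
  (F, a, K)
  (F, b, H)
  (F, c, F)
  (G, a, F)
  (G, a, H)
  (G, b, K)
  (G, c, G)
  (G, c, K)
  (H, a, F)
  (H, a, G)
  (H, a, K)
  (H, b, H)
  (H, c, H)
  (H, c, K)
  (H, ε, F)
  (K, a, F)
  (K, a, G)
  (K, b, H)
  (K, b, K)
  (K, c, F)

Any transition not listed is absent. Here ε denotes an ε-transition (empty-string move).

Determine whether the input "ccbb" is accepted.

Start in {F}.
Read 'c': {F} → {F}.
Read 'c': {F} → {F}.
Read 'b': {F} → {F, H}.
Read 'b': {F, H} → {F, H}.
The final set {F, H} contains the accepting state H.

Yes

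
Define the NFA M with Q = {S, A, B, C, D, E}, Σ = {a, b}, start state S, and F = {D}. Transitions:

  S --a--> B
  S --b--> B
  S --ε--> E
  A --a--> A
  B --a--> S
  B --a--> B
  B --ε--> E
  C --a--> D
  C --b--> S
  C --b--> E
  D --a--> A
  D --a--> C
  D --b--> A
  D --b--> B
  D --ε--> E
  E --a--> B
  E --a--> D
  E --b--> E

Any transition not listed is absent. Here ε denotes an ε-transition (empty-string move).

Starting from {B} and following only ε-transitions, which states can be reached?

{B, E}

Begin with {B}.
ε-move B → E; add E.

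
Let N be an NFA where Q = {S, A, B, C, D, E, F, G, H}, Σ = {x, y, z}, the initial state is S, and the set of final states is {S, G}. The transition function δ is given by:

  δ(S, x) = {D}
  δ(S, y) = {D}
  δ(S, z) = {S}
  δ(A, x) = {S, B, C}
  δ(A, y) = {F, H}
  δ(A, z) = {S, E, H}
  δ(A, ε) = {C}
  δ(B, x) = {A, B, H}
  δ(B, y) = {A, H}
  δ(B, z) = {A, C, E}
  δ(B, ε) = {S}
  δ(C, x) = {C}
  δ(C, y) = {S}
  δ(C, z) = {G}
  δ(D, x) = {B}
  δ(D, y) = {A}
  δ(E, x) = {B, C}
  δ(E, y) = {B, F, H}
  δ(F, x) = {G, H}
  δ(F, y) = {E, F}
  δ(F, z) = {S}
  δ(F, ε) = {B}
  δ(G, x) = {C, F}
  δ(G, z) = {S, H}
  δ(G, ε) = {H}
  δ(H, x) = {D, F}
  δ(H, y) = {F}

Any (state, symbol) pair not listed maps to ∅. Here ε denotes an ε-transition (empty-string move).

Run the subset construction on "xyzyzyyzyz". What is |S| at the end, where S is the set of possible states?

Start in {S}.
Read 'x': {S} → {D}.
Read 'y': {D} → {A, C}.
Read 'z': {A, C} → {S, E, G, H}.
Read 'y': {S, E, G, H} → {S, B, D, F, H}.
Read 'z': {S, B, D, F, H} → {S, A, C, E}.
Read 'y': {S, A, C, E} → {S, B, D, F, H}.
Read 'y': {S, B, D, F, H} → {S, A, B, C, D, E, F, H}.
Read 'z': {S, A, B, C, D, E, F, H} → {S, A, C, E, G, H}.
Read 'y': {S, A, C, E, G, H} → {S, B, D, F, H}.
Read 'z': {S, B, D, F, H} → {S, A, C, E}.
That set has 4 states.

4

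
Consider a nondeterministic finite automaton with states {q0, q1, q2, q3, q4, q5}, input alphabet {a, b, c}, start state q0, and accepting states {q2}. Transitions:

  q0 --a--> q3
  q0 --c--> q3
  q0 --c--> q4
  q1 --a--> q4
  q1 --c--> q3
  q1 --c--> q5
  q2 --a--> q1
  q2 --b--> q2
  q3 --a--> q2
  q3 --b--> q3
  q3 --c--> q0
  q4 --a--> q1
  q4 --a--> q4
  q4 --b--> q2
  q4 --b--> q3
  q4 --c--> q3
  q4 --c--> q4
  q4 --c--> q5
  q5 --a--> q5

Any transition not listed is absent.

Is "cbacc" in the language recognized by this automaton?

Start in {q0}.
Read 'c': q0→{q3, q4}; now {q3, q4}.
Read 'b': q3→{q3}, q4→{q2, q3}; now {q2, q3}.
Read 'a': q2→{q1}, q3→{q2}; now {q1, q2}.
Read 'c': q1→{q3, q5}, q2→∅; now {q3, q5}.
Read 'c': q3→{q0}, q5→∅; now {q0}.
The final set {q0} contains no accepting state.

No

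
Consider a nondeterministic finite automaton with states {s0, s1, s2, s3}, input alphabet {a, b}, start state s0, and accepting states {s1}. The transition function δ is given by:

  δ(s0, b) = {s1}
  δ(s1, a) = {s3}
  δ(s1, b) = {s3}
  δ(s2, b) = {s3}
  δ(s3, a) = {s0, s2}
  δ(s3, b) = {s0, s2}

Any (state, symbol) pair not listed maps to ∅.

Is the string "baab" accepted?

Start in {s0}.
Read 'b': {s0} → {s1}.
Read 'a': {s1} → {s3}.
Read 'a': {s3} → {s0, s2}.
Read 'b': {s0, s2} → {s1, s3}.
The final set {s1, s3} contains the accepting state s1.

Yes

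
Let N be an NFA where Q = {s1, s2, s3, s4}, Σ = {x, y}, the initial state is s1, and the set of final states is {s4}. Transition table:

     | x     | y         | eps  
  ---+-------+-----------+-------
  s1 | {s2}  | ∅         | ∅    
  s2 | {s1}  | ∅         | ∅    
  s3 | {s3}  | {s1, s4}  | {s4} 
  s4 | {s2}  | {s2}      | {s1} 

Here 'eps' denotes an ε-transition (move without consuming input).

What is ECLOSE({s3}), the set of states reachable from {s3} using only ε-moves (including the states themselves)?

{s1, s3, s4}

Begin with {s3}.
ε-move s3 → s4; add s4.
ε-move s4 → s1; add s1.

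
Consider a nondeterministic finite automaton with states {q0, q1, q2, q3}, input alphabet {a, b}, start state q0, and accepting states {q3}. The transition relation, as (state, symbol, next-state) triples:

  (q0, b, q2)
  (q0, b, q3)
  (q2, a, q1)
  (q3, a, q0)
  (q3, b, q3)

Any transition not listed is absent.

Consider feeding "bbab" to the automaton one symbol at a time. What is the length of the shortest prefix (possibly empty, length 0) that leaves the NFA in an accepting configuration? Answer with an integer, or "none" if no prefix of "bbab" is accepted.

Start in {q0}.
Read 'b': q0→{q2, q3}; now {q2, q3}.
None of the earlier sets intersect F, but {q2, q3} does.

1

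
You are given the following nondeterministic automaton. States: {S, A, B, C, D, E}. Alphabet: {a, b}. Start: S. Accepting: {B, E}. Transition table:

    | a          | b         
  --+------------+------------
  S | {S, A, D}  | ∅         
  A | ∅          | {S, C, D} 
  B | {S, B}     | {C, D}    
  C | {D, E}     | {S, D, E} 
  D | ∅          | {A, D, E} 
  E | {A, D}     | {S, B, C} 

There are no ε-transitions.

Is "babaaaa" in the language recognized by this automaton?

No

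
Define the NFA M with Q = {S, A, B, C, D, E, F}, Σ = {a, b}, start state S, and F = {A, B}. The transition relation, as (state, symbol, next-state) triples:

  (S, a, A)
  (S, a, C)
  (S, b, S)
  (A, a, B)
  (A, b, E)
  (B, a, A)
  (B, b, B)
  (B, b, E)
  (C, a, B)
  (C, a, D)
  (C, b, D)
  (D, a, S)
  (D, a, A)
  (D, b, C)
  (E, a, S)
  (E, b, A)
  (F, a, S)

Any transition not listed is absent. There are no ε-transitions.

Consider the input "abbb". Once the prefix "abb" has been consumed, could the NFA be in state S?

No

Start in {S}.
Read 'a': S→{A, C}; now {A, C}.
Read 'b': A→{E}, C→{D}; now {D, E}.
Read 'b': D→{C}, E→{A}; now {A, C}.
State S is not in {A, C}.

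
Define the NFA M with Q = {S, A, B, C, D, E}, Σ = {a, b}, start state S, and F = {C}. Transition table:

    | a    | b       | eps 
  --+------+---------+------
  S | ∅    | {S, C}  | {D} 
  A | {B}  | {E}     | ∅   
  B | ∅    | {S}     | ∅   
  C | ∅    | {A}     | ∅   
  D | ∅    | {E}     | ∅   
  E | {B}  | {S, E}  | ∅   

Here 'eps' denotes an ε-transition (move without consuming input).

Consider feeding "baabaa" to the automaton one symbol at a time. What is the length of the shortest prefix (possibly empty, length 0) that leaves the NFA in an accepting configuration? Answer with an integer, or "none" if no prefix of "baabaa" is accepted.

1

Start: ε-closure({S}) = {S, D}.
Read 'b': S→{S, C}, D→{E}; union {S, C, E}; ε-closure = {S, C, D, E}.
None of the earlier sets intersect F, but {S, C, D, E} does.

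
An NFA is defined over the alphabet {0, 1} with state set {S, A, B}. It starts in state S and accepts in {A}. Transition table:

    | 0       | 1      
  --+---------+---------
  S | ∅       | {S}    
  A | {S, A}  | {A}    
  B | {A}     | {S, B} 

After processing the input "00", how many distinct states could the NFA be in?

0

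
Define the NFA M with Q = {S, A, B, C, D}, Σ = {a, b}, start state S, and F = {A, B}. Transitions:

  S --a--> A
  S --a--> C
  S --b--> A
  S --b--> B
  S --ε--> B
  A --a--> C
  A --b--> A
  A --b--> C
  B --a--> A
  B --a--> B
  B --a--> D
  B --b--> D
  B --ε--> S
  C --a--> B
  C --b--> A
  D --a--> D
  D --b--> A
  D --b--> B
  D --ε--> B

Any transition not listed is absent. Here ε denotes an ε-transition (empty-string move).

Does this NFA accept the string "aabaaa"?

Start: ε-closure({S}) = {S, B}.
Read 'a': {S, B} → {S, A, B, C, D}.
Read 'a': {S, A, B, C, D} → {S, A, B, C, D}.
Read 'b': {S, A, B, C, D} → {S, A, B, C, D}.
Read 'a': {S, A, B, C, D} → {S, A, B, C, D}.
Read 'a': {S, A, B, C, D} → {S, A, B, C, D}.
Read 'a': {S, A, B, C, D} → {S, A, B, C, D}.
The final set {S, A, B, C, D} contains the accepting states A, B.

Yes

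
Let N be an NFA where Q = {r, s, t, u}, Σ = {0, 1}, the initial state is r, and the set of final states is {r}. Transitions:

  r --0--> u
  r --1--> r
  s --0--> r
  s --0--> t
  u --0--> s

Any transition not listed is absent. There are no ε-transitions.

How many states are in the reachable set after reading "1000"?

2

Start in {r}.
Read '1': {r} → {r}.
Read '0': {r} → {u}.
Read '0': {u} → {s}.
Read '0': {s} → {r, t}.
That set has 2 states.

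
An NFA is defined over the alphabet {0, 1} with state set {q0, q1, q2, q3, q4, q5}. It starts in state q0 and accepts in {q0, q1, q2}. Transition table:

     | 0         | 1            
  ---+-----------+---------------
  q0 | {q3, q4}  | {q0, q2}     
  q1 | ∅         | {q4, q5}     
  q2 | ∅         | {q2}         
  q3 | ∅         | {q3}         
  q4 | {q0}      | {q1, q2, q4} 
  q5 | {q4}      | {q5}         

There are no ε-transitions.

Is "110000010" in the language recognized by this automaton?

Start in {q0}.
Read '1': {q0} → {q0, q2}.
Read '1': {q0, q2} → {q0, q2}.
Read '0': {q0, q2} → {q3, q4}.
Read '0': {q3, q4} → {q0}.
Read '0': {q0} → {q3, q4}.
Read '0': {q3, q4} → {q0}.
Read '0': {q0} → {q3, q4}.
Read '1': {q3, q4} → {q1, q2, q3, q4}.
Read '0': {q1, q2, q3, q4} → {q0}.
The final set {q0} contains the accepting state q0.

Yes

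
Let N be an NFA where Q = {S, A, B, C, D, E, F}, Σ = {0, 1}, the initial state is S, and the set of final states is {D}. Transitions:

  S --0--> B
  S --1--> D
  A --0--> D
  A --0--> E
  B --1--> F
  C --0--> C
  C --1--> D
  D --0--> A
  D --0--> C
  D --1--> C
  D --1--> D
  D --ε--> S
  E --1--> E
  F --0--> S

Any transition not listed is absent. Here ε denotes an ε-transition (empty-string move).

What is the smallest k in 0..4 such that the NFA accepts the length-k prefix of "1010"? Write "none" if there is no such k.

1

Start in {S}.
Read '1': {S} → {S, D}.
None of the earlier sets intersect F, but {S, D} does.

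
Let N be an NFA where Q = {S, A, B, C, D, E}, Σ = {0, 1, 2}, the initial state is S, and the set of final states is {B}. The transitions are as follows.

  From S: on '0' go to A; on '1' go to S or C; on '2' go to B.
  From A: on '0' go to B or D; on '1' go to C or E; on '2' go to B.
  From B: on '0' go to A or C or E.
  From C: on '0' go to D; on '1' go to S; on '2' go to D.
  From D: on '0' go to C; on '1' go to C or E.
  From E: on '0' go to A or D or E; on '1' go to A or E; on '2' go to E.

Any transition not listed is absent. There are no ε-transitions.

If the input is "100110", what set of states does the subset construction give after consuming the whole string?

Start in {S}.
Read '1': {S} → {S, C}.
Read '0': {S, C} → {A, D}.
Read '0': {A, D} → {B, C, D}.
Read '1': {B, C, D} → {S, C, E}.
Read '1': {S, C, E} → {S, A, C, E}.
Read '0': {S, A, C, E} → {A, B, D, E}.

{A, B, D, E}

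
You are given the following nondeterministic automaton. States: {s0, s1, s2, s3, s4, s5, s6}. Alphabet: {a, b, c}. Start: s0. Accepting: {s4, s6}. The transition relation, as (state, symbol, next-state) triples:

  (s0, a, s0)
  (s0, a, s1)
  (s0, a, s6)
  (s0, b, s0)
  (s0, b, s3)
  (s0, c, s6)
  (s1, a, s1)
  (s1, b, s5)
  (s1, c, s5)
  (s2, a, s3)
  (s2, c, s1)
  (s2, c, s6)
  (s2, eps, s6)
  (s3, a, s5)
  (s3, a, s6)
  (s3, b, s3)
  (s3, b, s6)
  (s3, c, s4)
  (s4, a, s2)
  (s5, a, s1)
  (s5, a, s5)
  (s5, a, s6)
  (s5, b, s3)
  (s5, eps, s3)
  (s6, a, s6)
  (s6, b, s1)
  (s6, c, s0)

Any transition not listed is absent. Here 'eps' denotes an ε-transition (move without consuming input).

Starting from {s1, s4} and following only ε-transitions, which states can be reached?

{s1, s4}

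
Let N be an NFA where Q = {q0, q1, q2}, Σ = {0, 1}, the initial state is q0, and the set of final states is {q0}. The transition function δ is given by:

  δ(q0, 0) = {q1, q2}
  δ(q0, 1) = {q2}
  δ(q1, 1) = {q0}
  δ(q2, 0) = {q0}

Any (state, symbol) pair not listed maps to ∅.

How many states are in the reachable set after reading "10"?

1

Start in {q0}.
Read '1': {q0} → {q2}.
Read '0': {q2} → {q0}.
That set has 1 state.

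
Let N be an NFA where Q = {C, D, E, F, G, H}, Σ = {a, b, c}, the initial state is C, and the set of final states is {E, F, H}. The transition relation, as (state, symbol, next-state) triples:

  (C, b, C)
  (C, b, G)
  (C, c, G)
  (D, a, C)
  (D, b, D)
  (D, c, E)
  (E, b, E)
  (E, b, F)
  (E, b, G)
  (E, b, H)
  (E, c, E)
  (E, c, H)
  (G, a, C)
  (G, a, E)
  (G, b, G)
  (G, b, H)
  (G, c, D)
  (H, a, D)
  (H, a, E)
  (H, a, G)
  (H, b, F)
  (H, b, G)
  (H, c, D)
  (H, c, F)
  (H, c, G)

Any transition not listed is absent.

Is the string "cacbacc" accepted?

Start in {C}.
Read 'c': C→{G}; now {G}.
Read 'a': G→{C, E}; now {C, E}.
Read 'c': C→{G}, E→{E, H}; now {E, G, H}.
Read 'b': E→{E, F, G, H}, G→{G, H}, H→{F, G}; now {E, F, G, H}.
Read 'a': E→∅, F→∅, G→{C, E}, H→{D, E, G}; now {C, D, E, G}.
Read 'c': C→{G}, D→{E}, E→{E, H}, G→{D}; now {D, E, G, H}.
Read 'c': D→{E}, E→{E, H}, G→{D}, H→{D, F, G}; now {D, E, F, G, H}.
The final set {D, E, F, G, H} contains the accepting states E, F, H.

Yes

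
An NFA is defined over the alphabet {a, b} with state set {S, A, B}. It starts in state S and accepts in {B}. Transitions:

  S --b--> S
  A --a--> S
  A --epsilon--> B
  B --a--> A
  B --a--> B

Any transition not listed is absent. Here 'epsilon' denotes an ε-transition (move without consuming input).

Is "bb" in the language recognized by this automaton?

No

Start in {S}.
Read 'b': {S} → {S}.
Read 'b': {S} → {S}.
The final set {S} contains no accepting state.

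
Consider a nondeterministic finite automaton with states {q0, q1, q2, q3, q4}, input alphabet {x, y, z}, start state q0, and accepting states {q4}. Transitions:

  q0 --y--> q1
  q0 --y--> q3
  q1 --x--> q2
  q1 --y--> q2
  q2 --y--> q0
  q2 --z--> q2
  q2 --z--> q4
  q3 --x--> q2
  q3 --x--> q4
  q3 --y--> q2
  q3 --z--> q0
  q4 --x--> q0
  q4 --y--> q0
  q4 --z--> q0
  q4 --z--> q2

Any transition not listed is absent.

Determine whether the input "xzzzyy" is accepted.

Start in {q0}.
Read 'x': {q0} → ∅.
The set is empty and remains empty for the remaining 5 symbols.
The final set ∅ contains no accepting state.

No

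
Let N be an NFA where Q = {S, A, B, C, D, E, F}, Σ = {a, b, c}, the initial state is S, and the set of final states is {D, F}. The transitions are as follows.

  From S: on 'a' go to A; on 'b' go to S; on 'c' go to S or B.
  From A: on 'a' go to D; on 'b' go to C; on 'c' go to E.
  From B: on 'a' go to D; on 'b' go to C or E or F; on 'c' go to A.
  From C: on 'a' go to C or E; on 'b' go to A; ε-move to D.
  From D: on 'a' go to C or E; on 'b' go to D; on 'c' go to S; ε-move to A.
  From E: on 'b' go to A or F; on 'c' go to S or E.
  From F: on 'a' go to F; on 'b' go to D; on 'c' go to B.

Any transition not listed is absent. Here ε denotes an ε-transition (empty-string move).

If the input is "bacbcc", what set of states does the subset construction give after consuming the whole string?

{S, A, E}

Start in {S}.
Read 'b': S→{S}; now {S}.
Read 'a': S→{A}; now {A}.
Read 'c': A→{E}; now {E}.
Read 'b': E→{A, F}; now {A, F}.
Read 'c': A→{E}, F→{B}; now {B, E}.
Read 'c': B→{A}, E→{S, E}; now {S, A, E}.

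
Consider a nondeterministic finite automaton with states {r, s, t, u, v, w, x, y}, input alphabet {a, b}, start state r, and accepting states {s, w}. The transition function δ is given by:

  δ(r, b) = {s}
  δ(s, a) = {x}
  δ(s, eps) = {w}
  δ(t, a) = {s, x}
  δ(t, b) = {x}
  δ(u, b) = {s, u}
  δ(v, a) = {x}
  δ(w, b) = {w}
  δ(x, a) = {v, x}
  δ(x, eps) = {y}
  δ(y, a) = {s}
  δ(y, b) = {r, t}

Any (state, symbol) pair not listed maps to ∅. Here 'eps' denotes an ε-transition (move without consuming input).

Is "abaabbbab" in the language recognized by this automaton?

No

Start in {r}.
Read 'a': {r} → ∅.
The set is empty and remains empty for the remaining 8 symbols.
The final set ∅ contains no accepting state.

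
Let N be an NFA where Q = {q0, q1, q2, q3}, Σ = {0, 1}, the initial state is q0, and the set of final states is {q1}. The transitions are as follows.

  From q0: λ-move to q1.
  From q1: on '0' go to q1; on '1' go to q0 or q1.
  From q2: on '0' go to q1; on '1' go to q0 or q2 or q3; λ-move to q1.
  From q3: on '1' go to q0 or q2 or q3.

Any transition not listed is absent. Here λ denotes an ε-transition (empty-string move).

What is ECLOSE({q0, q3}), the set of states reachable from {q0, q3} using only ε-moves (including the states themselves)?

Begin with {q0, q3}.
ε-move q0 → q1; add q1.

{q0, q1, q3}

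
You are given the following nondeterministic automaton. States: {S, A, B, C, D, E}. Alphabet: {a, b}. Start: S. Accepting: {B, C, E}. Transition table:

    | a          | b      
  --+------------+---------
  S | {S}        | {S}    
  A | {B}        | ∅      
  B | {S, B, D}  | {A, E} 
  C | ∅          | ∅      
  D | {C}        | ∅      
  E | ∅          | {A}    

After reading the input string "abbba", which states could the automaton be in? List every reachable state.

{S}

Start in {S}.
Read 'a': S→{S}; now {S}.
Read 'b': S→{S}; now {S}.
Read 'b': S→{S}; now {S}.
Read 'b': S→{S}; now {S}.
Read 'a': S→{S}; now {S}.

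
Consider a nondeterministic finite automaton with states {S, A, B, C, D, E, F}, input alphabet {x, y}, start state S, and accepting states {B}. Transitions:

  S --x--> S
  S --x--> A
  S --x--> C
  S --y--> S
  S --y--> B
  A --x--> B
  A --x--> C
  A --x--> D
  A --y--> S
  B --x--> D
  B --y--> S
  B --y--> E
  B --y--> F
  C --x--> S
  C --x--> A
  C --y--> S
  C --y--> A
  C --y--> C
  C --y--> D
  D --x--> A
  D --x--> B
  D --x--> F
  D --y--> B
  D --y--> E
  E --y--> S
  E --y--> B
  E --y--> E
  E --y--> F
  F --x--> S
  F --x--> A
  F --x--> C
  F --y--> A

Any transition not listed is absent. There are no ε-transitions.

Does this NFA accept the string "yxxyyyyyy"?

Start in {S}.
Read 'y': {S} → {S, B}.
Read 'x': {S, B} → {S, A, C, D}.
Read 'x': {S, A, C, D} → {S, A, B, C, D, F}.
Read 'y': {S, A, B, C, D, F} → {S, A, B, C, D, E, F}.
Read 'y': {S, A, B, C, D, E, F} → {S, A, B, C, D, E, F}.
Read 'y': {S, A, B, C, D, E, F} → {S, A, B, C, D, E, F}.
Read 'y': {S, A, B, C, D, E, F} → {S, A, B, C, D, E, F}.
Read 'y': {S, A, B, C, D, E, F} → {S, A, B, C, D, E, F}.
Read 'y': {S, A, B, C, D, E, F} → {S, A, B, C, D, E, F}.
The final set {S, A, B, C, D, E, F} contains the accepting state B.

Yes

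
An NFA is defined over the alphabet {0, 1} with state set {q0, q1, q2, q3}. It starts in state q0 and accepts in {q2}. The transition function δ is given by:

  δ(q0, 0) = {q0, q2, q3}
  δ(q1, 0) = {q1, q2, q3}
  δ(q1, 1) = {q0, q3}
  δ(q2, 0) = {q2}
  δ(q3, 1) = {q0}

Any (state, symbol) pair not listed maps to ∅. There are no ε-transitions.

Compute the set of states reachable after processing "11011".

Start in {q0}.
Read '1': {q0} → ∅.
The set is empty and remains empty for the remaining 4 symbols.

∅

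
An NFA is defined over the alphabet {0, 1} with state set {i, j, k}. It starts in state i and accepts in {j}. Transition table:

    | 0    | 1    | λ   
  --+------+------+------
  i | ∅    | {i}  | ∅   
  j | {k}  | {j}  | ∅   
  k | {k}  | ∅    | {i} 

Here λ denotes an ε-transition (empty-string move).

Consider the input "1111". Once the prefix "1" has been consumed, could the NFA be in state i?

Yes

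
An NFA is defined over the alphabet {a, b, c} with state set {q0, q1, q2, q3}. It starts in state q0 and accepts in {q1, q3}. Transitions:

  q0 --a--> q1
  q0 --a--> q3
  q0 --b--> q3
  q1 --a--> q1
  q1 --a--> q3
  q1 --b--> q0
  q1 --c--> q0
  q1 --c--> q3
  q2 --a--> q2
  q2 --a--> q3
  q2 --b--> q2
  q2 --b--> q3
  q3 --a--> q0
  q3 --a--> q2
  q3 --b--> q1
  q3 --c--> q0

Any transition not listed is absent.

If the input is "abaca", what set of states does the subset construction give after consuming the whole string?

{q0, q1, q2, q3}

Start in {q0}.
Read 'a': q0→{q1, q3}; now {q1, q3}.
Read 'b': q1→{q0}, q3→{q1}; now {q0, q1}.
Read 'a': q0→{q1, q3}, q1→{q1, q3}; now {q1, q3}.
Read 'c': q1→{q0, q3}, q3→{q0}; now {q0, q3}.
Read 'a': q0→{q1, q3}, q3→{q0, q2}; now {q0, q1, q2, q3}.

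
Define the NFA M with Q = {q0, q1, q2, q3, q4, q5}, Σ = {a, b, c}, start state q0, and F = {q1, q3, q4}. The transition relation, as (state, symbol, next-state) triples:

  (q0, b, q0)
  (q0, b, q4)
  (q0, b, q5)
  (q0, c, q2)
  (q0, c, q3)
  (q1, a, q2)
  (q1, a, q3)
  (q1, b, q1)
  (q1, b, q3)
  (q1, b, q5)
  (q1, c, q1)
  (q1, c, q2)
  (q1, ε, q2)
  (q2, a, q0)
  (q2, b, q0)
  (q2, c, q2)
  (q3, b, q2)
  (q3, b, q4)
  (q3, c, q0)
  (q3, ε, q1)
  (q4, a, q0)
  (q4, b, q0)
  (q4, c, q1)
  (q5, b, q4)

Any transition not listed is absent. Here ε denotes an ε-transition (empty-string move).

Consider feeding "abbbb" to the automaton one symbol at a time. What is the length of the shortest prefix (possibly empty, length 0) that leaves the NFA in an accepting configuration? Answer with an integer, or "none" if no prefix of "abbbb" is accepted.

Start in {q0}.
Read 'a': q0→∅; now ∅.
The set is empty and remains empty for the remaining 4 symbols.
No reachable set along the way intersects F.

none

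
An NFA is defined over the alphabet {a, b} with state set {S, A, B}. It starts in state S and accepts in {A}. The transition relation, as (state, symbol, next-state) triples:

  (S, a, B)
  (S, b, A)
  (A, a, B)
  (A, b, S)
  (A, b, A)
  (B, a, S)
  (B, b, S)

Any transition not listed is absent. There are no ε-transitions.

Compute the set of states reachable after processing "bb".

{S, A}

Start in {S}.
Read 'b': S→{A}; now {A}.
Read 'b': A→{S, A}; now {S, A}.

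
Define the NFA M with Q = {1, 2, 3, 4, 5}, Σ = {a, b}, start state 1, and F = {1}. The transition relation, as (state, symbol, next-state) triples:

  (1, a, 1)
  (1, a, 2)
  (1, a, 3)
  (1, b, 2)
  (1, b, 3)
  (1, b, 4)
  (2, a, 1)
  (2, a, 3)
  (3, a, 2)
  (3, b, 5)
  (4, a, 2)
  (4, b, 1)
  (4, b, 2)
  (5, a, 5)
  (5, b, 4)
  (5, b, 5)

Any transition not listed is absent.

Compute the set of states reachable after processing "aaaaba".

{1, 2, 3, 5}

Start in {1}.
Read 'a': {1} → {1, 2, 3}.
Read 'a': {1, 2, 3} → {1, 2, 3}.
Read 'a': {1, 2, 3} → {1, 2, 3}.
Read 'a': {1, 2, 3} → {1, 2, 3}.
Read 'b': {1, 2, 3} → {2, 3, 4, 5}.
Read 'a': {2, 3, 4, 5} → {1, 2, 3, 5}.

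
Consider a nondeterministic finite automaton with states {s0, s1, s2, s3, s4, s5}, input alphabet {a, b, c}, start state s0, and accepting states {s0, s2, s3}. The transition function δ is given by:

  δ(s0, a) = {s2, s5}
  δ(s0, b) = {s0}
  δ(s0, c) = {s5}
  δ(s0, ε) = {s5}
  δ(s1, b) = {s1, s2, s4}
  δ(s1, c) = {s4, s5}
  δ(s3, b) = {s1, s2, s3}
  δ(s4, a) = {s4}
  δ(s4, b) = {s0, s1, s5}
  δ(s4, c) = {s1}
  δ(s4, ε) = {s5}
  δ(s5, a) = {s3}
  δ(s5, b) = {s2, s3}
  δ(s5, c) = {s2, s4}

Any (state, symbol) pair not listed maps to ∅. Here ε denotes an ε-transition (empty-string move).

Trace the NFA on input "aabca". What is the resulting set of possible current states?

Start: ε-closure({s0}) = {s0, s5}.
Read 'a': {s0, s5} → {s2, s3, s5}.
Read 'a': {s2, s3, s5} → {s3}.
Read 'b': {s3} → {s1, s2, s3}.
Read 'c': {s1, s2, s3} → {s4, s5}.
Read 'a': {s4, s5} → {s3, s4, s5}.

{s3, s4, s5}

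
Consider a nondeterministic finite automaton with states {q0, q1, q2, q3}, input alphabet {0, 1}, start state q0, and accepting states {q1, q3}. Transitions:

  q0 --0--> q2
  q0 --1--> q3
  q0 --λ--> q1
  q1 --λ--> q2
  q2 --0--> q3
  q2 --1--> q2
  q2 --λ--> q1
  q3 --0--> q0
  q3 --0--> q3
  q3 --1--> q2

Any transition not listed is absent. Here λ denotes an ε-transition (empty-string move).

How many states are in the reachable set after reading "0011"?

2

Start: ε-closure({q0}) = {q0, q1, q2}.
Read '0': {q0, q1, q2} → {q1, q2, q3}.
Read '0': {q1, q2, q3} → {q0, q1, q2, q3}.
Read '1': {q0, q1, q2, q3} → {q1, q2, q3}.
Read '1': {q1, q2, q3} → {q1, q2}.
That set has 2 states.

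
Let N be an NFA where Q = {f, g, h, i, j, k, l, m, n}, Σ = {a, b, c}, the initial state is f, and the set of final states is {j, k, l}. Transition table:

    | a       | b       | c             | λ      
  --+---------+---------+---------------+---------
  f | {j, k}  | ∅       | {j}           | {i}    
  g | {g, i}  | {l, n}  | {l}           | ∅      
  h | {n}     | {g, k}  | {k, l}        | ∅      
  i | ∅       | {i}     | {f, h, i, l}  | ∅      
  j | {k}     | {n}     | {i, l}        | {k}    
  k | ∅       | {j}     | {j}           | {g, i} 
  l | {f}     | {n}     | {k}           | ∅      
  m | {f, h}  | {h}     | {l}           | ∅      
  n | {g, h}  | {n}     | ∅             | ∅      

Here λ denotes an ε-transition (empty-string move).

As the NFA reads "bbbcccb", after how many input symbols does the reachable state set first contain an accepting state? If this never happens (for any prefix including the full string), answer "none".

4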